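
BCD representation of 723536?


Each digit → 4-bit binary:
  7 → 0111
  2 → 0010
  3 → 0011
  5 → 0101
  3 → 0011
  6 → 0110
= 0111 0010 0011 0101 0011 0110


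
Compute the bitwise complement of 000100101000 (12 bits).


Original: 000100101000
Invert all bits:
  bit 0: 0 → 1
  bit 1: 0 → 1
  bit 2: 0 → 1
  bit 3: 1 → 0
  bit 4: 0 → 1
  bit 5: 0 → 1
  bit 6: 1 → 0
  bit 7: 0 → 1
  bit 8: 1 → 0
  bit 9: 0 → 1
  bit 10: 0 → 1
  bit 11: 0 → 1
= 111011010111


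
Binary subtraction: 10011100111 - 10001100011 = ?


Align and subtract column by column (LSB to MSB, borrowing when needed):
  10011100111
- 10001100011
  -----------
  col 0: (1 - 0 borrow-in) - 1 → 1 - 1 = 0, borrow out 0
  col 1: (1 - 0 borrow-in) - 1 → 1 - 1 = 0, borrow out 0
  col 2: (1 - 0 borrow-in) - 0 → 1 - 0 = 1, borrow out 0
  col 3: (0 - 0 borrow-in) - 0 → 0 - 0 = 0, borrow out 0
  col 4: (0 - 0 borrow-in) - 0 → 0 - 0 = 0, borrow out 0
  col 5: (1 - 0 borrow-in) - 1 → 1 - 1 = 0, borrow out 0
  col 6: (1 - 0 borrow-in) - 1 → 1 - 1 = 0, borrow out 0
  col 7: (1 - 0 borrow-in) - 0 → 1 - 0 = 1, borrow out 0
  col 8: (0 - 0 borrow-in) - 0 → 0 - 0 = 0, borrow out 0
  col 9: (0 - 0 borrow-in) - 0 → 0 - 0 = 0, borrow out 0
  col 10: (1 - 0 borrow-in) - 1 → 1 - 1 = 0, borrow out 0
Reading bits MSB→LSB: 00010000100
Strip leading zeros: 10000100
= 10000100


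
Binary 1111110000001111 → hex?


Group into 4-bit nibbles: 1111110000001111
  1111 = F
  1100 = C
  0000 = 0
  1111 = F
= 0xFC0F


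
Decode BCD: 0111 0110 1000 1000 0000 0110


Each 4-bit group → digit:
  0111 → 7
  0110 → 6
  1000 → 8
  1000 → 8
  0000 → 0
  0110 → 6
= 768806


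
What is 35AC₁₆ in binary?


Each hex digit → 4 binary bits:
  3 = 0011
  5 = 0101
  A = 1010
  C = 1100
Concatenate: 0011 0101 1010 1100
= 0011010110101100


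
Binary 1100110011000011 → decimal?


Positional values:
Bit 0: 1 × 2^0 = 1
Bit 1: 1 × 2^1 = 2
Bit 6: 1 × 2^6 = 64
Bit 7: 1 × 2^7 = 128
Bit 10: 1 × 2^10 = 1024
Bit 11: 1 × 2^11 = 2048
Bit 14: 1 × 2^14 = 16384
Bit 15: 1 × 2^15 = 32768
Sum = 1 + 2 + 64 + 128 + 1024 + 2048 + 16384 + 32768
= 52419


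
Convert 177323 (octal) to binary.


Each octal digit → 3 binary bits:
  1 = 001
  7 = 111
  7 = 111
  3 = 011
  2 = 010
  3 = 011
Concatenate: 001 111 111 011 010 011
= 001111111011010011


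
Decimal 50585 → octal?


Divide by 8 repeatedly:
50585 ÷ 8 = 6323 remainder 1
6323 ÷ 8 = 790 remainder 3
790 ÷ 8 = 98 remainder 6
98 ÷ 8 = 12 remainder 2
12 ÷ 8 = 1 remainder 4
1 ÷ 8 = 0 remainder 1
Reading remainders bottom-up:
= 0o142631


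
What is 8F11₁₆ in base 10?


Positional values:
Position 0: 1 × 16^0 = 1 × 1 = 1
Position 1: 1 × 16^1 = 1 × 16 = 16
Position 2: F × 16^2 = 15 × 256 = 3840
Position 3: 8 × 16^3 = 8 × 4096 = 32768
Sum = 1 + 16 + 3840 + 32768
= 36625


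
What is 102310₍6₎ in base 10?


Positional values (base 6):
  0 × 6^0 = 0 × 1 = 0
  1 × 6^1 = 1 × 6 = 6
  3 × 6^2 = 3 × 36 = 108
  2 × 6^3 = 2 × 216 = 432
  0 × 6^4 = 0 × 1296 = 0
  1 × 6^5 = 1 × 7776 = 7776
Sum = 0 + 6 + 108 + 432 + 0 + 7776
= 8322


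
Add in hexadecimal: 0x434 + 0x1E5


Align and add column by column (LSB to MSB, each column mod 16 with carry):
  0434
+ 01E5
  ----
  col 0: 4(4) + 5(5) + 0 (carry in) = 9 → 9(9), carry out 0
  col 1: 3(3) + E(14) + 0 (carry in) = 17 → 1(1), carry out 1
  col 2: 4(4) + 1(1) + 1 (carry in) = 6 → 6(6), carry out 0
  col 3: 0(0) + 0(0) + 0 (carry in) = 0 → 0(0), carry out 0
Reading digits MSB→LSB: 0619
Strip leading zeros: 619
= 0x619


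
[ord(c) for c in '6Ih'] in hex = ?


String: '6Ih'  (3 characters)
Per-character ASCII lookup:
  '6': digits start at 48: '6' = 48 + 6 = 54 → 0x36
  'I': uppercase starts at 65: 'I' = 65 + 8 = 73 → 0x49
  'h': lowercase starts at 97: 'h' = 97 + 7 = 104 → 0x68
= 0x36 0x49 0x68


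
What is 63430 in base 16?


Divide by 16 repeatedly:
63430 ÷ 16 = 3964 remainder 6 (6)
3964 ÷ 16 = 247 remainder 12 (C)
247 ÷ 16 = 15 remainder 7 (7)
15 ÷ 16 = 0 remainder 15 (F)
Reading remainders bottom-up:
= 0xF7C6


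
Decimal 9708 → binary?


Divide by 2 repeatedly:
9708 ÷ 2 = 4854 remainder 0
4854 ÷ 2 = 2427 remainder 0
2427 ÷ 2 = 1213 remainder 1
1213 ÷ 2 = 606 remainder 1
606 ÷ 2 = 303 remainder 0
303 ÷ 2 = 151 remainder 1
151 ÷ 2 = 75 remainder 1
75 ÷ 2 = 37 remainder 1
37 ÷ 2 = 18 remainder 1
18 ÷ 2 = 9 remainder 0
9 ÷ 2 = 4 remainder 1
4 ÷ 2 = 2 remainder 0
2 ÷ 2 = 1 remainder 0
1 ÷ 2 = 0 remainder 1
Reading remainders bottom-up:
= 10010111101100


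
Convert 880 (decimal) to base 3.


Divide by 3 repeatedly:
880 ÷ 3 = 293 remainder 1
293 ÷ 3 = 97 remainder 2
97 ÷ 3 = 32 remainder 1
32 ÷ 3 = 10 remainder 2
10 ÷ 3 = 3 remainder 1
3 ÷ 3 = 1 remainder 0
1 ÷ 3 = 0 remainder 1
Reading remainders bottom-up:
= 1012121


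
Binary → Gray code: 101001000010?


Binary: 101001000010
Gray code: G = B XOR (B >> 1)
B >> 1 = 010100100001
101001000010 XOR 010100100001:
  1 XOR 0 = 1
  0 XOR 1 = 1
  1 XOR 0 = 1
  0 XOR 1 = 1
  0 XOR 0 = 0
  1 XOR 0 = 1
  0 XOR 1 = 1
  0 XOR 0 = 0
  0 XOR 0 = 0
  0 XOR 0 = 0
  1 XOR 0 = 1
  0 XOR 1 = 1
= 111101100011


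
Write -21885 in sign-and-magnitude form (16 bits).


Sign bit: 1 (negative)
Magnitude: 21885 = 101010101111101
= 1101010101111101


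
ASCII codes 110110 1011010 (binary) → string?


Codes (binary): 110110 1011010
Per-code ASCII lookup:
  110110 = 54  (range 48-57: digits, 54 - 48 = 6) → '6'
  1011010 = 90  (range 65-90: uppercase, 90 - 65 = 25) → 'Z'
= '6Z'


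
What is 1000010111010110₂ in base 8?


Group into 3-bit groups: 001000010111010110
  001 = 1
  000 = 0
  010 = 2
  111 = 7
  010 = 2
  110 = 6
= 0o102726


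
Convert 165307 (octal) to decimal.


Positional values:
Position 0: 7 × 8^0 = 7
Position 1: 0 × 8^1 = 0
Position 2: 3 × 8^2 = 192
Position 3: 5 × 8^3 = 2560
Position 4: 6 × 8^4 = 24576
Position 5: 1 × 8^5 = 32768
Sum = 7 + 0 + 192 + 2560 + 24576 + 32768
= 60103


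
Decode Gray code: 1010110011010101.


Gray code: 1010110011010101
MSB stays the same: 1
Each subsequent bit = prev_binary XOR current_gray:
  B[1] = 1 XOR 0 = 1
  B[2] = 1 XOR 1 = 0
  B[3] = 0 XOR 0 = 0
  B[4] = 0 XOR 1 = 1
  B[5] = 1 XOR 1 = 0
  B[6] = 0 XOR 0 = 0
  B[7] = 0 XOR 0 = 0
  B[8] = 0 XOR 1 = 1
  B[9] = 1 XOR 1 = 0
  B[10] = 0 XOR 0 = 0
  B[11] = 0 XOR 1 = 1
  B[12] = 1 XOR 0 = 1
  B[13] = 1 XOR 1 = 0
  B[14] = 0 XOR 0 = 0
  B[15] = 0 XOR 1 = 1
= 1100100010011001 (51353 decimal)


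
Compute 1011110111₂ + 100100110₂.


Align and add column by column (LSB to MSB, carry propagating):
  01011110111
+ 00100100110
  -----------
  col 0: 1 + 0 + 0 (carry in) = 1 → bit 1, carry out 0
  col 1: 1 + 1 + 0 (carry in) = 2 → bit 0, carry out 1
  col 2: 1 + 1 + 1 (carry in) = 3 → bit 1, carry out 1
  col 3: 0 + 0 + 1 (carry in) = 1 → bit 1, carry out 0
  col 4: 1 + 0 + 0 (carry in) = 1 → bit 1, carry out 0
  col 5: 1 + 1 + 0 (carry in) = 2 → bit 0, carry out 1
  col 6: 1 + 0 + 1 (carry in) = 2 → bit 0, carry out 1
  col 7: 1 + 0 + 1 (carry in) = 2 → bit 0, carry out 1
  col 8: 0 + 1 + 1 (carry in) = 2 → bit 0, carry out 1
  col 9: 1 + 0 + 1 (carry in) = 2 → bit 0, carry out 1
  col 10: 0 + 0 + 1 (carry in) = 1 → bit 1, carry out 0
Reading bits MSB→LSB: 10000011101
Strip leading zeros: 10000011101
= 10000011101


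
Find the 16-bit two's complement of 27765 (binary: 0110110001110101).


Original: 0110110001110101
Step 1 - Invert all bits: 1001001110001010
Step 2 - Add 1: 1001001110001010 + 1
= 1001001110001011 (represents -27765)


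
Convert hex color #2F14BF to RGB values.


Hex: #2F14BF
R = 2F₁₆ = 47
G = 14₁₆ = 20
B = BF₁₆ = 191
= RGB(47, 20, 191)


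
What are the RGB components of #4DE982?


Hex: #4DE982
R = 4D₁₆ = 77
G = E9₁₆ = 233
B = 82₁₆ = 130
= RGB(77, 233, 130)


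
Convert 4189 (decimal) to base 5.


Divide by 5 repeatedly:
4189 ÷ 5 = 837 remainder 4
837 ÷ 5 = 167 remainder 2
167 ÷ 5 = 33 remainder 2
33 ÷ 5 = 6 remainder 3
6 ÷ 5 = 1 remainder 1
1 ÷ 5 = 0 remainder 1
Reading remainders bottom-up:
= 113224


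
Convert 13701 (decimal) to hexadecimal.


Divide by 16 repeatedly:
13701 ÷ 16 = 856 remainder 5 (5)
856 ÷ 16 = 53 remainder 8 (8)
53 ÷ 16 = 3 remainder 5 (5)
3 ÷ 16 = 0 remainder 3 (3)
Reading remainders bottom-up:
= 0x3585


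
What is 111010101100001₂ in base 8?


Group into 3-bit groups: 111010101100001
  111 = 7
  010 = 2
  101 = 5
  100 = 4
  001 = 1
= 0o72541


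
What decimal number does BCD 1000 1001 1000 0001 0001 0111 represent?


Each 4-bit group → digit:
  1000 → 8
  1001 → 9
  1000 → 8
  0001 → 1
  0001 → 1
  0111 → 7
= 898117


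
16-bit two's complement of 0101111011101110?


Original: 0101111011101110
Step 1 - Invert all bits: 1010000100010001
Step 2 - Add 1: 1010000100010001 + 1
= 1010000100010010 (represents -24302)


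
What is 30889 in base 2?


Divide by 2 repeatedly:
30889 ÷ 2 = 15444 remainder 1
15444 ÷ 2 = 7722 remainder 0
7722 ÷ 2 = 3861 remainder 0
3861 ÷ 2 = 1930 remainder 1
1930 ÷ 2 = 965 remainder 0
965 ÷ 2 = 482 remainder 1
482 ÷ 2 = 241 remainder 0
241 ÷ 2 = 120 remainder 1
120 ÷ 2 = 60 remainder 0
60 ÷ 2 = 30 remainder 0
30 ÷ 2 = 15 remainder 0
15 ÷ 2 = 7 remainder 1
7 ÷ 2 = 3 remainder 1
3 ÷ 2 = 1 remainder 1
1 ÷ 2 = 0 remainder 1
Reading remainders bottom-up:
= 111100010101001


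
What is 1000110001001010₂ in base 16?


Group into 4-bit nibbles: 1000110001001010
  1000 = 8
  1100 = C
  0100 = 4
  1010 = A
= 0x8C4A


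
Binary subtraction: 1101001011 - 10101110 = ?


Align and subtract column by column (LSB to MSB, borrowing when needed):
  1101001011
- 0010101110
  ----------
  col 0: (1 - 0 borrow-in) - 0 → 1 - 0 = 1, borrow out 0
  col 1: (1 - 0 borrow-in) - 1 → 1 - 1 = 0, borrow out 0
  col 2: (0 - 0 borrow-in) - 1 → borrow from next column: (0+2) - 1 = 1, borrow out 1
  col 3: (1 - 1 borrow-in) - 1 → borrow from next column: (0+2) - 1 = 1, borrow out 1
  col 4: (0 - 1 borrow-in) - 0 → borrow from next column: (-1+2) - 0 = 1, borrow out 1
  col 5: (0 - 1 borrow-in) - 1 → borrow from next column: (-1+2) - 1 = 0, borrow out 1
  col 6: (1 - 1 borrow-in) - 0 → 0 - 0 = 0, borrow out 0
  col 7: (0 - 0 borrow-in) - 1 → borrow from next column: (0+2) - 1 = 1, borrow out 1
  col 8: (1 - 1 borrow-in) - 0 → 0 - 0 = 0, borrow out 0
  col 9: (1 - 0 borrow-in) - 0 → 1 - 0 = 1, borrow out 0
Reading bits MSB→LSB: 1010011101
Strip leading zeros: 1010011101
= 1010011101


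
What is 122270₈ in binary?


Each octal digit → 3 binary bits:
  1 = 001
  2 = 010
  2 = 010
  2 = 010
  7 = 111
  0 = 000
Concatenate: 001 010 010 010 111 000
= 001010010010111000


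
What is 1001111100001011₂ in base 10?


Positional values:
Bit 0: 1 × 2^0 = 1
Bit 1: 1 × 2^1 = 2
Bit 3: 1 × 2^3 = 8
Bit 8: 1 × 2^8 = 256
Bit 9: 1 × 2^9 = 512
Bit 10: 1 × 2^10 = 1024
Bit 11: 1 × 2^11 = 2048
Bit 12: 1 × 2^12 = 4096
Bit 15: 1 × 2^15 = 32768
Sum = 1 + 2 + 8 + 256 + 512 + 1024 + 2048 + 4096 + 32768
= 40715


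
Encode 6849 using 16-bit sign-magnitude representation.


Sign bit: 0 (positive)
Magnitude: 6849 = 001101011000001
= 0001101011000001


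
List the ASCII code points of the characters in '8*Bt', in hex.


String: '8*Bt'  (4 characters)
Per-character ASCII lookup:
  '8': digits start at 48: '8' = 48 + 8 = 56 → 0x38
  '*': special character: '*' = 42 → 0x2A
  'B': uppercase starts at 65: 'B' = 65 + 1 = 66 → 0x42
  't': lowercase starts at 97: 't' = 97 + 19 = 116 → 0x74
= 0x38 0x2A 0x42 0x74


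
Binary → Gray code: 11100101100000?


Binary: 11100101100000
Gray code: G = B XOR (B >> 1)
B >> 1 = 01110010110000
11100101100000 XOR 01110010110000:
  1 XOR 0 = 1
  1 XOR 1 = 0
  1 XOR 1 = 0
  0 XOR 1 = 1
  0 XOR 0 = 0
  1 XOR 0 = 1
  0 XOR 1 = 1
  1 XOR 0 = 1
  1 XOR 1 = 0
  0 XOR 1 = 1
  0 XOR 0 = 0
  0 XOR 0 = 0
  0 XOR 0 = 0
  0 XOR 0 = 0
= 10010111010000


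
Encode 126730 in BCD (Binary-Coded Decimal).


Each digit → 4-bit binary:
  1 → 0001
  2 → 0010
  6 → 0110
  7 → 0111
  3 → 0011
  0 → 0000
= 0001 0010 0110 0111 0011 0000


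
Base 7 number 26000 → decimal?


Positional values (base 7):
  0 × 7^0 = 0 × 1 = 0
  0 × 7^1 = 0 × 7 = 0
  0 × 7^2 = 0 × 49 = 0
  6 × 7^3 = 6 × 343 = 2058
  2 × 7^4 = 2 × 2401 = 4802
Sum = 0 + 0 + 0 + 2058 + 4802
= 6860


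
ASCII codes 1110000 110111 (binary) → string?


Codes (binary): 1110000 110111
Per-code ASCII lookup:
  1110000 = 112  (range 97-122: lowercase, 112 - 97 = 15) → 'p'
  110111 = 55  (range 48-57: digits, 55 - 48 = 7) → '7'
= 'p7'


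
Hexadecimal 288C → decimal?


Positional values:
Position 0: C × 16^0 = 12 × 1 = 12
Position 1: 8 × 16^1 = 8 × 16 = 128
Position 2: 8 × 16^2 = 8 × 256 = 2048
Position 3: 2 × 16^3 = 2 × 4096 = 8192
Sum = 12 + 128 + 2048 + 8192
= 10380


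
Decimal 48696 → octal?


Divide by 8 repeatedly:
48696 ÷ 8 = 6087 remainder 0
6087 ÷ 8 = 760 remainder 7
760 ÷ 8 = 95 remainder 0
95 ÷ 8 = 11 remainder 7
11 ÷ 8 = 1 remainder 3
1 ÷ 8 = 0 remainder 1
Reading remainders bottom-up:
= 0o137070


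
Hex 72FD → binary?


Each hex digit → 4 binary bits:
  7 = 0111
  2 = 0010
  F = 1111
  D = 1101
Concatenate: 0111 0010 1111 1101
= 0111001011111101


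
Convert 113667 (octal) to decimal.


Positional values:
Position 0: 7 × 8^0 = 7
Position 1: 6 × 8^1 = 48
Position 2: 6 × 8^2 = 384
Position 3: 3 × 8^3 = 1536
Position 4: 1 × 8^4 = 4096
Position 5: 1 × 8^5 = 32768
Sum = 7 + 48 + 384 + 1536 + 4096 + 32768
= 38839


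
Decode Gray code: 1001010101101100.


Gray code: 1001010101101100
MSB stays the same: 1
Each subsequent bit = prev_binary XOR current_gray:
  B[1] = 1 XOR 0 = 1
  B[2] = 1 XOR 0 = 1
  B[3] = 1 XOR 1 = 0
  B[4] = 0 XOR 0 = 0
  B[5] = 0 XOR 1 = 1
  B[6] = 1 XOR 0 = 1
  B[7] = 1 XOR 1 = 0
  B[8] = 0 XOR 0 = 0
  B[9] = 0 XOR 1 = 1
  B[10] = 1 XOR 1 = 0
  B[11] = 0 XOR 0 = 0
  B[12] = 0 XOR 1 = 1
  B[13] = 1 XOR 1 = 0
  B[14] = 0 XOR 0 = 0
  B[15] = 0 XOR 0 = 0
= 1110011001001000 (58952 decimal)


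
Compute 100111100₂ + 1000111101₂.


Align and add column by column (LSB to MSB, carry propagating):
  00100111100
+ 01000111101
  -----------
  col 0: 0 + 1 + 0 (carry in) = 1 → bit 1, carry out 0
  col 1: 0 + 0 + 0 (carry in) = 0 → bit 0, carry out 0
  col 2: 1 + 1 + 0 (carry in) = 2 → bit 0, carry out 1
  col 3: 1 + 1 + 1 (carry in) = 3 → bit 1, carry out 1
  col 4: 1 + 1 + 1 (carry in) = 3 → bit 1, carry out 1
  col 5: 1 + 1 + 1 (carry in) = 3 → bit 1, carry out 1
  col 6: 0 + 0 + 1 (carry in) = 1 → bit 1, carry out 0
  col 7: 0 + 0 + 0 (carry in) = 0 → bit 0, carry out 0
  col 8: 1 + 0 + 0 (carry in) = 1 → bit 1, carry out 0
  col 9: 0 + 1 + 0 (carry in) = 1 → bit 1, carry out 0
  col 10: 0 + 0 + 0 (carry in) = 0 → bit 0, carry out 0
Reading bits MSB→LSB: 01101111001
Strip leading zeros: 1101111001
= 1101111001


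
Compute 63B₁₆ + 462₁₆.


Align and add column by column (LSB to MSB, each column mod 16 with carry):
  063B
+ 0462
  ----
  col 0: B(11) + 2(2) + 0 (carry in) = 13 → D(13), carry out 0
  col 1: 3(3) + 6(6) + 0 (carry in) = 9 → 9(9), carry out 0
  col 2: 6(6) + 4(4) + 0 (carry in) = 10 → A(10), carry out 0
  col 3: 0(0) + 0(0) + 0 (carry in) = 0 → 0(0), carry out 0
Reading digits MSB→LSB: 0A9D
Strip leading zeros: A9D
= 0xA9D


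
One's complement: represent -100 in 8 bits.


Original: 01100100
Invert all bits:
  bit 0: 0 → 1
  bit 1: 1 → 0
  bit 2: 1 → 0
  bit 3: 0 → 1
  bit 4: 0 → 1
  bit 5: 1 → 0
  bit 6: 0 → 1
  bit 7: 0 → 1
= 10011011


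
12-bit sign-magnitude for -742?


Sign bit: 1 (negative)
Magnitude: 742 = 01011100110
= 101011100110


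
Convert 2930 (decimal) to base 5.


Divide by 5 repeatedly:
2930 ÷ 5 = 586 remainder 0
586 ÷ 5 = 117 remainder 1
117 ÷ 5 = 23 remainder 2
23 ÷ 5 = 4 remainder 3
4 ÷ 5 = 0 remainder 4
Reading remainders bottom-up:
= 43210


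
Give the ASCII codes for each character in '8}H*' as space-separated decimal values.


String: '8}H*'  (4 characters)
Per-character ASCII lookup:
  '8': digits start at 48: '8' = 48 + 8 = 56
  '}': special character: '}' = 125
  'H': uppercase starts at 65: 'H' = 65 + 7 = 72
  '*': special character: '*' = 42
= 56 125 72 42


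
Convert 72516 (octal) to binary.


Each octal digit → 3 binary bits:
  7 = 111
  2 = 010
  5 = 101
  1 = 001
  6 = 110
Concatenate: 111 010 101 001 110
= 111010101001110


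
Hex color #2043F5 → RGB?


Hex: #2043F5
R = 20₁₆ = 32
G = 43₁₆ = 67
B = F5₁₆ = 245
= RGB(32, 67, 245)


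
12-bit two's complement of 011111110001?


Original: 011111110001
Step 1 - Invert all bits: 100000001110
Step 2 - Add 1: 100000001110 + 1
= 100000001111 (represents -2033)


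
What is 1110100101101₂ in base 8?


Group into 3-bit groups: 001110100101101
  001 = 1
  110 = 6
  100 = 4
  101 = 5
  101 = 5
= 0o16455


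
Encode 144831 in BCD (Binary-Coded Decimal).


Each digit → 4-bit binary:
  1 → 0001
  4 → 0100
  4 → 0100
  8 → 1000
  3 → 0011
  1 → 0001
= 0001 0100 0100 1000 0011 0001


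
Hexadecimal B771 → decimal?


Positional values:
Position 0: 1 × 16^0 = 1 × 1 = 1
Position 1: 7 × 16^1 = 7 × 16 = 112
Position 2: 7 × 16^2 = 7 × 256 = 1792
Position 3: B × 16^3 = 11 × 4096 = 45056
Sum = 1 + 112 + 1792 + 45056
= 46961


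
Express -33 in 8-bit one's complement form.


Original: 00100001
Invert all bits:
  bit 0: 0 → 1
  bit 1: 0 → 1
  bit 2: 1 → 0
  bit 3: 0 → 1
  bit 4: 0 → 1
  bit 5: 0 → 1
  bit 6: 0 → 1
  bit 7: 1 → 0
= 11011110


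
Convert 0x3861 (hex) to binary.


Each hex digit → 4 binary bits:
  3 = 0011
  8 = 1000
  6 = 0110
  1 = 0001
Concatenate: 0011 1000 0110 0001
= 0011100001100001


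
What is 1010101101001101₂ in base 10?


Positional values:
Bit 0: 1 × 2^0 = 1
Bit 2: 1 × 2^2 = 4
Bit 3: 1 × 2^3 = 8
Bit 6: 1 × 2^6 = 64
Bit 8: 1 × 2^8 = 256
Bit 9: 1 × 2^9 = 512
Bit 11: 1 × 2^11 = 2048
Bit 13: 1 × 2^13 = 8192
Bit 15: 1 × 2^15 = 32768
Sum = 1 + 4 + 8 + 64 + 256 + 512 + 2048 + 8192 + 32768
= 43853


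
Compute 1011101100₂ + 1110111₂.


Align and add column by column (LSB to MSB, carry propagating):
  01011101100
+ 00001110111
  -----------
  col 0: 0 + 1 + 0 (carry in) = 1 → bit 1, carry out 0
  col 1: 0 + 1 + 0 (carry in) = 1 → bit 1, carry out 0
  col 2: 1 + 1 + 0 (carry in) = 2 → bit 0, carry out 1
  col 3: 1 + 0 + 1 (carry in) = 2 → bit 0, carry out 1
  col 4: 0 + 1 + 1 (carry in) = 2 → bit 0, carry out 1
  col 5: 1 + 1 + 1 (carry in) = 3 → bit 1, carry out 1
  col 6: 1 + 1 + 1 (carry in) = 3 → bit 1, carry out 1
  col 7: 1 + 0 + 1 (carry in) = 2 → bit 0, carry out 1
  col 8: 0 + 0 + 1 (carry in) = 1 → bit 1, carry out 0
  col 9: 1 + 0 + 0 (carry in) = 1 → bit 1, carry out 0
  col 10: 0 + 0 + 0 (carry in) = 0 → bit 0, carry out 0
Reading bits MSB→LSB: 01101100011
Strip leading zeros: 1101100011
= 1101100011


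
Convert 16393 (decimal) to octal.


Divide by 8 repeatedly:
16393 ÷ 8 = 2049 remainder 1
2049 ÷ 8 = 256 remainder 1
256 ÷ 8 = 32 remainder 0
32 ÷ 8 = 4 remainder 0
4 ÷ 8 = 0 remainder 4
Reading remainders bottom-up:
= 0o40011


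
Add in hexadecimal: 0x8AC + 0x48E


Align and add column by column (LSB to MSB, each column mod 16 with carry):
  08AC
+ 048E
  ----
  col 0: C(12) + E(14) + 0 (carry in) = 26 → A(10), carry out 1
  col 1: A(10) + 8(8) + 1 (carry in) = 19 → 3(3), carry out 1
  col 2: 8(8) + 4(4) + 1 (carry in) = 13 → D(13), carry out 0
  col 3: 0(0) + 0(0) + 0 (carry in) = 0 → 0(0), carry out 0
Reading digits MSB→LSB: 0D3A
Strip leading zeros: D3A
= 0xD3A


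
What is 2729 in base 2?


Divide by 2 repeatedly:
2729 ÷ 2 = 1364 remainder 1
1364 ÷ 2 = 682 remainder 0
682 ÷ 2 = 341 remainder 0
341 ÷ 2 = 170 remainder 1
170 ÷ 2 = 85 remainder 0
85 ÷ 2 = 42 remainder 1
42 ÷ 2 = 21 remainder 0
21 ÷ 2 = 10 remainder 1
10 ÷ 2 = 5 remainder 0
5 ÷ 2 = 2 remainder 1
2 ÷ 2 = 1 remainder 0
1 ÷ 2 = 0 remainder 1
Reading remainders bottom-up:
= 101010101001


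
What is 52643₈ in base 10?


Positional values:
Position 0: 3 × 8^0 = 3
Position 1: 4 × 8^1 = 32
Position 2: 6 × 8^2 = 384
Position 3: 2 × 8^3 = 1024
Position 4: 5 × 8^4 = 20480
Sum = 3 + 32 + 384 + 1024 + 20480
= 21923


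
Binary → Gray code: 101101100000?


Binary: 101101100000
Gray code: G = B XOR (B >> 1)
B >> 1 = 010110110000
101101100000 XOR 010110110000:
  1 XOR 0 = 1
  0 XOR 1 = 1
  1 XOR 0 = 1
  1 XOR 1 = 0
  0 XOR 1 = 1
  1 XOR 0 = 1
  1 XOR 1 = 0
  0 XOR 1 = 1
  0 XOR 0 = 0
  0 XOR 0 = 0
  0 XOR 0 = 0
  0 XOR 0 = 0
= 111011010000


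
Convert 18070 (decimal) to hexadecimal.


Divide by 16 repeatedly:
18070 ÷ 16 = 1129 remainder 6 (6)
1129 ÷ 16 = 70 remainder 9 (9)
70 ÷ 16 = 4 remainder 6 (6)
4 ÷ 16 = 0 remainder 4 (4)
Reading remainders bottom-up:
= 0x4696


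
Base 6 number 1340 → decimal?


Positional values (base 6):
  0 × 6^0 = 0 × 1 = 0
  4 × 6^1 = 4 × 6 = 24
  3 × 6^2 = 3 × 36 = 108
  1 × 6^3 = 1 × 216 = 216
Sum = 0 + 24 + 108 + 216
= 348


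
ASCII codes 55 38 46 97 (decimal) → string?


Codes (decimal): 55 38 46 97
Per-code ASCII lookup:
  55  (range 48-57: digits, 55 - 48 = 7) → '7'
  38  (special character) → '&'
  46  (special character) → '.'
  97  (range 97-122: lowercase, 97 - 97 = 0) → 'a'
= '7&.a'


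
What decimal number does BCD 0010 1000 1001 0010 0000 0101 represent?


Each 4-bit group → digit:
  0010 → 2
  1000 → 8
  1001 → 9
  0010 → 2
  0000 → 0
  0101 → 5
= 289205


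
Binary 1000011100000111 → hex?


Group into 4-bit nibbles: 1000011100000111
  1000 = 8
  0111 = 7
  0000 = 0
  0111 = 7
= 0x8707


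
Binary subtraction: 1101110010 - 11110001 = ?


Align and subtract column by column (LSB to MSB, borrowing when needed):
  1101110010
- 0011110001
  ----------
  col 0: (0 - 0 borrow-in) - 1 → borrow from next column: (0+2) - 1 = 1, borrow out 1
  col 1: (1 - 1 borrow-in) - 0 → 0 - 0 = 0, borrow out 0
  col 2: (0 - 0 borrow-in) - 0 → 0 - 0 = 0, borrow out 0
  col 3: (0 - 0 borrow-in) - 0 → 0 - 0 = 0, borrow out 0
  col 4: (1 - 0 borrow-in) - 1 → 1 - 1 = 0, borrow out 0
  col 5: (1 - 0 borrow-in) - 1 → 1 - 1 = 0, borrow out 0
  col 6: (1 - 0 borrow-in) - 1 → 1 - 1 = 0, borrow out 0
  col 7: (0 - 0 borrow-in) - 1 → borrow from next column: (0+2) - 1 = 1, borrow out 1
  col 8: (1 - 1 borrow-in) - 0 → 0 - 0 = 0, borrow out 0
  col 9: (1 - 0 borrow-in) - 0 → 1 - 0 = 1, borrow out 0
Reading bits MSB→LSB: 1010000001
Strip leading zeros: 1010000001
= 1010000001


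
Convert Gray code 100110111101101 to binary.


Gray code: 100110111101101
MSB stays the same: 1
Each subsequent bit = prev_binary XOR current_gray:
  B[1] = 1 XOR 0 = 1
  B[2] = 1 XOR 0 = 1
  B[3] = 1 XOR 1 = 0
  B[4] = 0 XOR 1 = 1
  B[5] = 1 XOR 0 = 1
  B[6] = 1 XOR 1 = 0
  B[7] = 0 XOR 1 = 1
  B[8] = 1 XOR 1 = 0
  B[9] = 0 XOR 1 = 1
  B[10] = 1 XOR 0 = 1
  B[11] = 1 XOR 1 = 0
  B[12] = 0 XOR 1 = 1
  B[13] = 1 XOR 0 = 1
  B[14] = 1 XOR 1 = 0
= 111011010110110 (30390 decimal)


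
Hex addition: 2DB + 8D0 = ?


Align and add column by column (LSB to MSB, each column mod 16 with carry):
  02DB
+ 08D0
  ----
  col 0: B(11) + 0(0) + 0 (carry in) = 11 → B(11), carry out 0
  col 1: D(13) + D(13) + 0 (carry in) = 26 → A(10), carry out 1
  col 2: 2(2) + 8(8) + 1 (carry in) = 11 → B(11), carry out 0
  col 3: 0(0) + 0(0) + 0 (carry in) = 0 → 0(0), carry out 0
Reading digits MSB→LSB: 0BAB
Strip leading zeros: BAB
= 0xBAB


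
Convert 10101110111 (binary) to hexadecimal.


Group into 4-bit nibbles: 010101110111
  0101 = 5
  0111 = 7
  0111 = 7
= 0x577


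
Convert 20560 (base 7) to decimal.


Positional values (base 7):
  0 × 7^0 = 0 × 1 = 0
  6 × 7^1 = 6 × 7 = 42
  5 × 7^2 = 5 × 49 = 245
  0 × 7^3 = 0 × 343 = 0
  2 × 7^4 = 2 × 2401 = 4802
Sum = 0 + 42 + 245 + 0 + 4802
= 5089


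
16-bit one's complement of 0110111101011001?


Original: 0110111101011001
Invert all bits:
  bit 0: 0 → 1
  bit 1: 1 → 0
  bit 2: 1 → 0
  bit 3: 0 → 1
  bit 4: 1 → 0
  bit 5: 1 → 0
  bit 6: 1 → 0
  bit 7: 1 → 0
  bit 8: 0 → 1
  bit 9: 1 → 0
  bit 10: 0 → 1
  bit 11: 1 → 0
  bit 12: 1 → 0
  bit 13: 0 → 1
  bit 14: 0 → 1
  bit 15: 1 → 0
= 1001000010100110


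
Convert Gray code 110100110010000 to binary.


Gray code: 110100110010000
MSB stays the same: 1
Each subsequent bit = prev_binary XOR current_gray:
  B[1] = 1 XOR 1 = 0
  B[2] = 0 XOR 0 = 0
  B[3] = 0 XOR 1 = 1
  B[4] = 1 XOR 0 = 1
  B[5] = 1 XOR 0 = 1
  B[6] = 1 XOR 1 = 0
  B[7] = 0 XOR 1 = 1
  B[8] = 1 XOR 0 = 1
  B[9] = 1 XOR 0 = 1
  B[10] = 1 XOR 1 = 0
  B[11] = 0 XOR 0 = 0
  B[12] = 0 XOR 0 = 0
  B[13] = 0 XOR 0 = 0
  B[14] = 0 XOR 0 = 0
= 100111011100000 (20192 decimal)


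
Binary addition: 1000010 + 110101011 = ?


Align and add column by column (LSB to MSB, carry propagating):
  0001000010
+ 0110101011
  ----------
  col 0: 0 + 1 + 0 (carry in) = 1 → bit 1, carry out 0
  col 1: 1 + 1 + 0 (carry in) = 2 → bit 0, carry out 1
  col 2: 0 + 0 + 1 (carry in) = 1 → bit 1, carry out 0
  col 3: 0 + 1 + 0 (carry in) = 1 → bit 1, carry out 0
  col 4: 0 + 0 + 0 (carry in) = 0 → bit 0, carry out 0
  col 5: 0 + 1 + 0 (carry in) = 1 → bit 1, carry out 0
  col 6: 1 + 0 + 0 (carry in) = 1 → bit 1, carry out 0
  col 7: 0 + 1 + 0 (carry in) = 1 → bit 1, carry out 0
  col 8: 0 + 1 + 0 (carry in) = 1 → bit 1, carry out 0
  col 9: 0 + 0 + 0 (carry in) = 0 → bit 0, carry out 0
Reading bits MSB→LSB: 0111101101
Strip leading zeros: 111101101
= 111101101


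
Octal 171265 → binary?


Each octal digit → 3 binary bits:
  1 = 001
  7 = 111
  1 = 001
  2 = 010
  6 = 110
  5 = 101
Concatenate: 001 111 001 010 110 101
= 001111001010110101


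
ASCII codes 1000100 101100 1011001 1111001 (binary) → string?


Codes (binary): 1000100 101100 1011001 1111001
Per-code ASCII lookup:
  1000100 = 68  (range 65-90: uppercase, 68 - 65 = 3) → 'D'
  101100 = 44  (special character) → ','
  1011001 = 89  (range 65-90: uppercase, 89 - 65 = 24) → 'Y'
  1111001 = 121  (range 97-122: lowercase, 121 - 97 = 24) → 'y'
= 'D,Yy'


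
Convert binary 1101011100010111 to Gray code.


Binary: 1101011100010111
Gray code: G = B XOR (B >> 1)
B >> 1 = 0110101110001011
1101011100010111 XOR 0110101110001011:
  1 XOR 0 = 1
  1 XOR 1 = 0
  0 XOR 1 = 1
  1 XOR 0 = 1
  0 XOR 1 = 1
  1 XOR 0 = 1
  1 XOR 1 = 0
  1 XOR 1 = 0
  0 XOR 1 = 1
  0 XOR 0 = 0
  0 XOR 0 = 0
  1 XOR 0 = 1
  0 XOR 1 = 1
  1 XOR 0 = 1
  1 XOR 1 = 0
  1 XOR 1 = 0
= 1011110010011100


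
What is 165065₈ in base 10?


Positional values:
Position 0: 5 × 8^0 = 5
Position 1: 6 × 8^1 = 48
Position 2: 0 × 8^2 = 0
Position 3: 5 × 8^3 = 2560
Position 4: 6 × 8^4 = 24576
Position 5: 1 × 8^5 = 32768
Sum = 5 + 48 + 0 + 2560 + 24576 + 32768
= 59957


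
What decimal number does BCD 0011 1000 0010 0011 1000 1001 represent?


Each 4-bit group → digit:
  0011 → 3
  1000 → 8
  0010 → 2
  0011 → 3
  1000 → 8
  1001 → 9
= 382389


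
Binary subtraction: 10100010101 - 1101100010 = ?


Align and subtract column by column (LSB to MSB, borrowing when needed):
  10100010101
- 01101100010
  -----------
  col 0: (1 - 0 borrow-in) - 0 → 1 - 0 = 1, borrow out 0
  col 1: (0 - 0 borrow-in) - 1 → borrow from next column: (0+2) - 1 = 1, borrow out 1
  col 2: (1 - 1 borrow-in) - 0 → 0 - 0 = 0, borrow out 0
  col 3: (0 - 0 borrow-in) - 0 → 0 - 0 = 0, borrow out 0
  col 4: (1 - 0 borrow-in) - 0 → 1 - 0 = 1, borrow out 0
  col 5: (0 - 0 borrow-in) - 1 → borrow from next column: (0+2) - 1 = 1, borrow out 1
  col 6: (0 - 1 borrow-in) - 1 → borrow from next column: (-1+2) - 1 = 0, borrow out 1
  col 7: (0 - 1 borrow-in) - 0 → borrow from next column: (-1+2) - 0 = 1, borrow out 1
  col 8: (1 - 1 borrow-in) - 1 → borrow from next column: (0+2) - 1 = 1, borrow out 1
  col 9: (0 - 1 borrow-in) - 1 → borrow from next column: (-1+2) - 1 = 0, borrow out 1
  col 10: (1 - 1 borrow-in) - 0 → 0 - 0 = 0, borrow out 0
Reading bits MSB→LSB: 00110110011
Strip leading zeros: 110110011
= 110110011


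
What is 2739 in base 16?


Divide by 16 repeatedly:
2739 ÷ 16 = 171 remainder 3 (3)
171 ÷ 16 = 10 remainder 11 (B)
10 ÷ 16 = 0 remainder 10 (A)
Reading remainders bottom-up:
= 0xAB3


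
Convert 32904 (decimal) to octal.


Divide by 8 repeatedly:
32904 ÷ 8 = 4113 remainder 0
4113 ÷ 8 = 514 remainder 1
514 ÷ 8 = 64 remainder 2
64 ÷ 8 = 8 remainder 0
8 ÷ 8 = 1 remainder 0
1 ÷ 8 = 0 remainder 1
Reading remainders bottom-up:
= 0o100210


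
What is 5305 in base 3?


Divide by 3 repeatedly:
5305 ÷ 3 = 1768 remainder 1
1768 ÷ 3 = 589 remainder 1
589 ÷ 3 = 196 remainder 1
196 ÷ 3 = 65 remainder 1
65 ÷ 3 = 21 remainder 2
21 ÷ 3 = 7 remainder 0
7 ÷ 3 = 2 remainder 1
2 ÷ 3 = 0 remainder 2
Reading remainders bottom-up:
= 21021111


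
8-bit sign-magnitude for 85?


Sign bit: 0 (positive)
Magnitude: 85 = 1010101
= 01010101


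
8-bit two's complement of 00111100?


Original: 00111100
Step 1 - Invert all bits: 11000011
Step 2 - Add 1: 11000011 + 1
= 11000100 (represents -60)


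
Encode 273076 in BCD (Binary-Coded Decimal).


Each digit → 4-bit binary:
  2 → 0010
  7 → 0111
  3 → 0011
  0 → 0000
  7 → 0111
  6 → 0110
= 0010 0111 0011 0000 0111 0110


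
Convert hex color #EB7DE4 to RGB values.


Hex: #EB7DE4
R = EB₁₆ = 235
G = 7D₁₆ = 125
B = E4₁₆ = 228
= RGB(235, 125, 228)


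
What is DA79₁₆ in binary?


Each hex digit → 4 binary bits:
  D = 1101
  A = 1010
  7 = 0111
  9 = 1001
Concatenate: 1101 1010 0111 1001
= 1101101001111001


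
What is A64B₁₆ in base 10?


Positional values:
Position 0: B × 16^0 = 11 × 1 = 11
Position 1: 4 × 16^1 = 4 × 16 = 64
Position 2: 6 × 16^2 = 6 × 256 = 1536
Position 3: A × 16^3 = 10 × 4096 = 40960
Sum = 11 + 64 + 1536 + 40960
= 42571


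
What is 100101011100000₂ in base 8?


Group into 3-bit groups: 100101011100000
  100 = 4
  101 = 5
  011 = 3
  100 = 4
  000 = 0
= 0o45340


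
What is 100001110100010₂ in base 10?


Positional values:
Bit 1: 1 × 2^1 = 2
Bit 5: 1 × 2^5 = 32
Bit 7: 1 × 2^7 = 128
Bit 8: 1 × 2^8 = 256
Bit 9: 1 × 2^9 = 512
Bit 14: 1 × 2^14 = 16384
Sum = 2 + 32 + 128 + 256 + 512 + 16384
= 17314


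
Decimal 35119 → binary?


Divide by 2 repeatedly:
35119 ÷ 2 = 17559 remainder 1
17559 ÷ 2 = 8779 remainder 1
8779 ÷ 2 = 4389 remainder 1
4389 ÷ 2 = 2194 remainder 1
2194 ÷ 2 = 1097 remainder 0
1097 ÷ 2 = 548 remainder 1
548 ÷ 2 = 274 remainder 0
274 ÷ 2 = 137 remainder 0
137 ÷ 2 = 68 remainder 1
68 ÷ 2 = 34 remainder 0
34 ÷ 2 = 17 remainder 0
17 ÷ 2 = 8 remainder 1
8 ÷ 2 = 4 remainder 0
4 ÷ 2 = 2 remainder 0
2 ÷ 2 = 1 remainder 0
1 ÷ 2 = 0 remainder 1
Reading remainders bottom-up:
= 1000100100101111


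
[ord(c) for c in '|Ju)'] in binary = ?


String: '|Ju)'  (4 characters)
Per-character ASCII lookup:
  '|': special character: '|' = 124 → 1111100
  'J': uppercase starts at 65: 'J' = 65 + 9 = 74 → 1001010
  'u': lowercase starts at 97: 'u' = 97 + 20 = 117 → 1110101
  ')': special character: ')' = 41 → 101001
= 1111100 1001010 1110101 101001


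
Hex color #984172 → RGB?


Hex: #984172
R = 98₁₆ = 152
G = 41₁₆ = 65
B = 72₁₆ = 114
= RGB(152, 65, 114)


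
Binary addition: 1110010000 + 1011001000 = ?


Align and add column by column (LSB to MSB, carry propagating):
  01110010000
+ 01011001000
  -----------
  col 0: 0 + 0 + 0 (carry in) = 0 → bit 0, carry out 0
  col 1: 0 + 0 + 0 (carry in) = 0 → bit 0, carry out 0
  col 2: 0 + 0 + 0 (carry in) = 0 → bit 0, carry out 0
  col 3: 0 + 1 + 0 (carry in) = 1 → bit 1, carry out 0
  col 4: 1 + 0 + 0 (carry in) = 1 → bit 1, carry out 0
  col 5: 0 + 0 + 0 (carry in) = 0 → bit 0, carry out 0
  col 6: 0 + 1 + 0 (carry in) = 1 → bit 1, carry out 0
  col 7: 1 + 1 + 0 (carry in) = 2 → bit 0, carry out 1
  col 8: 1 + 0 + 1 (carry in) = 2 → bit 0, carry out 1
  col 9: 1 + 1 + 1 (carry in) = 3 → bit 1, carry out 1
  col 10: 0 + 0 + 1 (carry in) = 1 → bit 1, carry out 0
Reading bits MSB→LSB: 11001011000
Strip leading zeros: 11001011000
= 11001011000


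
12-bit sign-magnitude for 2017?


Sign bit: 0 (positive)
Magnitude: 2017 = 11111100001
= 011111100001


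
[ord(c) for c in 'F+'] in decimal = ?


String: 'F+'  (2 characters)
Per-character ASCII lookup:
  'F': uppercase starts at 65: 'F' = 65 + 5 = 70
  '+': special character: '+' = 43
= 70 43


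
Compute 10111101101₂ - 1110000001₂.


Align and subtract column by column (LSB to MSB, borrowing when needed):
  10111101101
- 01110000001
  -----------
  col 0: (1 - 0 borrow-in) - 1 → 1 - 1 = 0, borrow out 0
  col 1: (0 - 0 borrow-in) - 0 → 0 - 0 = 0, borrow out 0
  col 2: (1 - 0 borrow-in) - 0 → 1 - 0 = 1, borrow out 0
  col 3: (1 - 0 borrow-in) - 0 → 1 - 0 = 1, borrow out 0
  col 4: (0 - 0 borrow-in) - 0 → 0 - 0 = 0, borrow out 0
  col 5: (1 - 0 borrow-in) - 0 → 1 - 0 = 1, borrow out 0
  col 6: (1 - 0 borrow-in) - 0 → 1 - 0 = 1, borrow out 0
  col 7: (1 - 0 borrow-in) - 1 → 1 - 1 = 0, borrow out 0
  col 8: (1 - 0 borrow-in) - 1 → 1 - 1 = 0, borrow out 0
  col 9: (0 - 0 borrow-in) - 1 → borrow from next column: (0+2) - 1 = 1, borrow out 1
  col 10: (1 - 1 borrow-in) - 0 → 0 - 0 = 0, borrow out 0
Reading bits MSB→LSB: 01001101100
Strip leading zeros: 1001101100
= 1001101100


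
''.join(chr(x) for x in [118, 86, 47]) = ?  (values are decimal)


Codes (decimal): 118 86 47
Per-code ASCII lookup:
  118  (range 97-122: lowercase, 118 - 97 = 21) → 'v'
  86  (range 65-90: uppercase, 86 - 65 = 21) → 'V'
  47  (special character) → '/'
= 'vV/'


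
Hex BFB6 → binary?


Each hex digit → 4 binary bits:
  B = 1011
  F = 1111
  B = 1011
  6 = 0110
Concatenate: 1011 1111 1011 0110
= 1011111110110110


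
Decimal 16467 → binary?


Divide by 2 repeatedly:
16467 ÷ 2 = 8233 remainder 1
8233 ÷ 2 = 4116 remainder 1
4116 ÷ 2 = 2058 remainder 0
2058 ÷ 2 = 1029 remainder 0
1029 ÷ 2 = 514 remainder 1
514 ÷ 2 = 257 remainder 0
257 ÷ 2 = 128 remainder 1
128 ÷ 2 = 64 remainder 0
64 ÷ 2 = 32 remainder 0
32 ÷ 2 = 16 remainder 0
16 ÷ 2 = 8 remainder 0
8 ÷ 2 = 4 remainder 0
4 ÷ 2 = 2 remainder 0
2 ÷ 2 = 1 remainder 0
1 ÷ 2 = 0 remainder 1
Reading remainders bottom-up:
= 100000001010011


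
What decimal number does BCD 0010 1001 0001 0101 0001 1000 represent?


Each 4-bit group → digit:
  0010 → 2
  1001 → 9
  0001 → 1
  0101 → 5
  0001 → 1
  1000 → 8
= 291518


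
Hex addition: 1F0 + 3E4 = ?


Align and add column by column (LSB to MSB, each column mod 16 with carry):
  01F0
+ 03E4
  ----
  col 0: 0(0) + 4(4) + 0 (carry in) = 4 → 4(4), carry out 0
  col 1: F(15) + E(14) + 0 (carry in) = 29 → D(13), carry out 1
  col 2: 1(1) + 3(3) + 1 (carry in) = 5 → 5(5), carry out 0
  col 3: 0(0) + 0(0) + 0 (carry in) = 0 → 0(0), carry out 0
Reading digits MSB→LSB: 05D4
Strip leading zeros: 5D4
= 0x5D4


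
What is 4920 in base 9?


Divide by 9 repeatedly:
4920 ÷ 9 = 546 remainder 6
546 ÷ 9 = 60 remainder 6
60 ÷ 9 = 6 remainder 6
6 ÷ 9 = 0 remainder 6
Reading remainders bottom-up:
= 6666


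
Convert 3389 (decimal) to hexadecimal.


Divide by 16 repeatedly:
3389 ÷ 16 = 211 remainder 13 (D)
211 ÷ 16 = 13 remainder 3 (3)
13 ÷ 16 = 0 remainder 13 (D)
Reading remainders bottom-up:
= 0xD3D


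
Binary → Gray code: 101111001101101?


Binary: 101111001101101
Gray code: G = B XOR (B >> 1)
B >> 1 = 010111100110110
101111001101101 XOR 010111100110110:
  1 XOR 0 = 1
  0 XOR 1 = 1
  1 XOR 0 = 1
  1 XOR 1 = 0
  1 XOR 1 = 0
  1 XOR 1 = 0
  0 XOR 1 = 1
  0 XOR 0 = 0
  1 XOR 0 = 1
  1 XOR 1 = 0
  0 XOR 1 = 1
  1 XOR 0 = 1
  1 XOR 1 = 0
  0 XOR 1 = 1
  1 XOR 0 = 1
= 111000101011011


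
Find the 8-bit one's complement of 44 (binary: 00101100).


Original: 00101100
Invert all bits:
  bit 0: 0 → 1
  bit 1: 0 → 1
  bit 2: 1 → 0
  bit 3: 0 → 1
  bit 4: 1 → 0
  bit 5: 1 → 0
  bit 6: 0 → 1
  bit 7: 0 → 1
= 11010011


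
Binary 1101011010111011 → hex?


Group into 4-bit nibbles: 1101011010111011
  1101 = D
  0110 = 6
  1011 = B
  1011 = B
= 0xD6BB


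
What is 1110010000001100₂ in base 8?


Group into 3-bit groups: 001110010000001100
  001 = 1
  110 = 6
  010 = 2
  000 = 0
  001 = 1
  100 = 4
= 0o162014


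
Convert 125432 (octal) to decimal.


Positional values:
Position 0: 2 × 8^0 = 2
Position 1: 3 × 8^1 = 24
Position 2: 4 × 8^2 = 256
Position 3: 5 × 8^3 = 2560
Position 4: 2 × 8^4 = 8192
Position 5: 1 × 8^5 = 32768
Sum = 2 + 24 + 256 + 2560 + 8192 + 32768
= 43802


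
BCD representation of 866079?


Each digit → 4-bit binary:
  8 → 1000
  6 → 0110
  6 → 0110
  0 → 0000
  7 → 0111
  9 → 1001
= 1000 0110 0110 0000 0111 1001


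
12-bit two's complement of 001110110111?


Original: 001110110111
Step 1 - Invert all bits: 110001001000
Step 2 - Add 1: 110001001000 + 1
= 110001001001 (represents -951)


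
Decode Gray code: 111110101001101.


Gray code: 111110101001101
MSB stays the same: 1
Each subsequent bit = prev_binary XOR current_gray:
  B[1] = 1 XOR 1 = 0
  B[2] = 0 XOR 1 = 1
  B[3] = 1 XOR 1 = 0
  B[4] = 0 XOR 1 = 1
  B[5] = 1 XOR 0 = 1
  B[6] = 1 XOR 1 = 0
  B[7] = 0 XOR 0 = 0
  B[8] = 0 XOR 1 = 1
  B[9] = 1 XOR 0 = 1
  B[10] = 1 XOR 0 = 1
  B[11] = 1 XOR 1 = 0
  B[12] = 0 XOR 1 = 1
  B[13] = 1 XOR 0 = 1
  B[14] = 1 XOR 1 = 0
= 101011001110110 (22134 decimal)


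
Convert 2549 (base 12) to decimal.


Positional values (base 12):
  9 × 12^0 = 9 × 1 = 9
  4 × 12^1 = 4 × 12 = 48
  5 × 12^2 = 5 × 144 = 720
  2 × 12^3 = 2 × 1728 = 3456
Sum = 9 + 48 + 720 + 3456
= 4233


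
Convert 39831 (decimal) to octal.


Divide by 8 repeatedly:
39831 ÷ 8 = 4978 remainder 7
4978 ÷ 8 = 622 remainder 2
622 ÷ 8 = 77 remainder 6
77 ÷ 8 = 9 remainder 5
9 ÷ 8 = 1 remainder 1
1 ÷ 8 = 0 remainder 1
Reading remainders bottom-up:
= 0o115627


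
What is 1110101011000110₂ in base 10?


Positional values:
Bit 1: 1 × 2^1 = 2
Bit 2: 1 × 2^2 = 4
Bit 6: 1 × 2^6 = 64
Bit 7: 1 × 2^7 = 128
Bit 9: 1 × 2^9 = 512
Bit 11: 1 × 2^11 = 2048
Bit 13: 1 × 2^13 = 8192
Bit 14: 1 × 2^14 = 16384
Bit 15: 1 × 2^15 = 32768
Sum = 2 + 4 + 64 + 128 + 512 + 2048 + 8192 + 16384 + 32768
= 60102


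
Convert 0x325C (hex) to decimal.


Positional values:
Position 0: C × 16^0 = 12 × 1 = 12
Position 1: 5 × 16^1 = 5 × 16 = 80
Position 2: 2 × 16^2 = 2 × 256 = 512
Position 3: 3 × 16^3 = 3 × 4096 = 12288
Sum = 12 + 80 + 512 + 12288
= 12892


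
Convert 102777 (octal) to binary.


Each octal digit → 3 binary bits:
  1 = 001
  0 = 000
  2 = 010
  7 = 111
  7 = 111
  7 = 111
Concatenate: 001 000 010 111 111 111
= 001000010111111111


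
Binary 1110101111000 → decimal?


Positional values:
Bit 3: 1 × 2^3 = 8
Bit 4: 1 × 2^4 = 16
Bit 5: 1 × 2^5 = 32
Bit 6: 1 × 2^6 = 64
Bit 8: 1 × 2^8 = 256
Bit 10: 1 × 2^10 = 1024
Bit 11: 1 × 2^11 = 2048
Bit 12: 1 × 2^12 = 4096
Sum = 8 + 16 + 32 + 64 + 256 + 1024 + 2048 + 4096
= 7544


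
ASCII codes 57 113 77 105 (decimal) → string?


Codes (decimal): 57 113 77 105
Per-code ASCII lookup:
  57  (range 48-57: digits, 57 - 48 = 9) → '9'
  113  (range 97-122: lowercase, 113 - 97 = 16) → 'q'
  77  (range 65-90: uppercase, 77 - 65 = 12) → 'M'
  105  (range 97-122: lowercase, 105 - 97 = 8) → 'i'
= '9qMi'


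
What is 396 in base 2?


Divide by 2 repeatedly:
396 ÷ 2 = 198 remainder 0
198 ÷ 2 = 99 remainder 0
99 ÷ 2 = 49 remainder 1
49 ÷ 2 = 24 remainder 1
24 ÷ 2 = 12 remainder 0
12 ÷ 2 = 6 remainder 0
6 ÷ 2 = 3 remainder 0
3 ÷ 2 = 1 remainder 1
1 ÷ 2 = 0 remainder 1
Reading remainders bottom-up:
= 110001100
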